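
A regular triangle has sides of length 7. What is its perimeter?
Perimeter = number of sides * side length
Perimeter = 3 * 7
Perimeter = 21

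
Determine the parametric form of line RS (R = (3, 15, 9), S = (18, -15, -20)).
Direction vector d = S - R = (15, -30, -29)
x = 3 + 15t, y = 15 - 30t, z = 9 - 29t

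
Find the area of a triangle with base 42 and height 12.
Area = (1/2) * base * height
Area = (1/2) * 42 * 12
Area = 252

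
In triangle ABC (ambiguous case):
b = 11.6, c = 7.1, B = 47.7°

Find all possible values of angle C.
sin(C)/c = sin(B)/b  →  sin(C) = c·sin(B)/b = 7.1·sin(47.7°)/11.6 = 0.452705
C₁ = arcsin(0.452705) = 26.92°,  C₂ = 180° - C₁ = 153.08°
Check C₂: A = 180° - 47.7° - 153.08° = -20.78° ≤ 0, rejected
C = 26.92° (one solution)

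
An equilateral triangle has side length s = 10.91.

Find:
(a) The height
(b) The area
(a) Height h = s·√3/2 = 10.91·√3/2 = 9.448
(b) Area = (√3/4)·s² = (√3/4)·10.91² = (√3/4)·119.028 = 51.54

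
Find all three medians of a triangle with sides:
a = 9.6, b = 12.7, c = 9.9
Using m_x = ½√(2y² + 2z² - x²):
m_a = ½√(2·12.7² + 2·9.9² - 9.6²) = ½√426.44 = 10.33
m_b = ½√(2·9.6² + 2·9.9² - 12.7²) = ½√219.05 = 7.4
m_c = ½√(2·9.6² + 2·12.7² - 9.9²) = ½√408.89 = 10.11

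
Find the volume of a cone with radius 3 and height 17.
Volume = (1/3) * pi * r² * h
Volume = (1/3) * pi * 3² * 17
Volume = (1/3) * pi * 9 * 17
Volume = (1/3) * pi * 153
Volume = 160.22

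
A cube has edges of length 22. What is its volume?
Volume = s³
Volume = 22³
Volume = 10648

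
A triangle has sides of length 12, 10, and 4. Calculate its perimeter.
Perimeter = sum of all sides
Perimeter = 12 + 10 + 4
Perimeter = 26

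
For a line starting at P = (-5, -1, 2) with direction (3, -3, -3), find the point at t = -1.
P(-1) = (-5 + 3(-1), -1 + (-3)(-1), 2 + (-3)(-1)) = (-8, 2, 5)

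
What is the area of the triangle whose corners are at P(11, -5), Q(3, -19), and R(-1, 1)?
Using the coordinate formula: Area = (1/2)|x₁(y₂-y₃) + x₂(y₃-y₁) + x₃(y₁-y₂)|
Area = (1/2)|11((-19)-1) + 3(1-(-5)) + (-1)((-5)-(-19))|
Area = (1/2)|11*(-20) + 3*6 + (-1)*14|
Area = (1/2)|(-220) + 18 + (-14)|
Area = (1/2)*216 = 108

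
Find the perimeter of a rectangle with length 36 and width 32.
Perimeter = 2 * (length + width)
Perimeter = 2 * (36 + 32)
Perimeter = 2 * 68
Perimeter = 136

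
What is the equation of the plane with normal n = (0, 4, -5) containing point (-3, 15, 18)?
d = n·P = (0)(-3) + (4)(15) + (-5)(18) = -30
Plane: 4y - 5z = -30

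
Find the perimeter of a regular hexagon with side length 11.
Perimeter = number of sides * side length
Perimeter = 6 * 11
Perimeter = 66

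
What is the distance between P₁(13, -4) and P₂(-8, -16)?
Using the distance formula: d = sqrt((x₂-x₁)² + (y₂-y₁)²)
dx = (-8) - 13 = -21
dy = (-16) - (-4) = -12
d = sqrt((-21)² + (-12)²) = sqrt(441 + 144) = sqrt(585) = 24.19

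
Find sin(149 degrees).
sin(149 degrees) = 0.515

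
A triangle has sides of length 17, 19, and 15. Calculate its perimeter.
Perimeter = sum of all sides
Perimeter = 17 + 19 + 15
Perimeter = 51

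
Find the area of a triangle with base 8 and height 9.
Area = (1/2) * base * height
Area = (1/2) * 8 * 9
Area = 36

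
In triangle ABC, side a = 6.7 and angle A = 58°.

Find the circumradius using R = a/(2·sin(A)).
R = a/(2·sin(A)) = 6.7/(2·sin(58°))
R = 6.7/(2·0.848048) = 6.7/1.696096 = 3.95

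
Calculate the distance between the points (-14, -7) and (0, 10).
Using the distance formula: d = sqrt((x₂-x₁)² + (y₂-y₁)²)
dx = 0 - (-14) = 14
dy = 10 - (-7) = 17
d = sqrt(14² + 17²) = sqrt(196 + 289) = sqrt(485) = 22.02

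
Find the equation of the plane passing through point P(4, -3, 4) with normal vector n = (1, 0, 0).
d = n·P = (1)(4) + (0)(-3) + (0)(4) = 4
Plane: x = 4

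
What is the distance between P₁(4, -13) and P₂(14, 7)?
Using the distance formula: d = sqrt((x₂-x₁)² + (y₂-y₁)²)
dx = 14 - 4 = 10
dy = 7 - (-13) = 20
d = sqrt(10² + 20²) = sqrt(100 + 400) = sqrt(500) = 22.36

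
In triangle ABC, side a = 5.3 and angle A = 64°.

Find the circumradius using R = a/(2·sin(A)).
R = a/(2·sin(A)) = 5.3/(2·sin(64°))
R = 5.3/(2·0.898794) = 5.3/1.797588 = 2.948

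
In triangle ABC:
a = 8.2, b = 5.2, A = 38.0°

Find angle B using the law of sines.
sin(B)/b = sin(A)/a
sin(B) = b·sin(A)/a = 5.2·sin(38.0°)/8.2 = 0.390419
B = arcsin(0.390419) = 22.98°  (b ≤ a, so B ≤ A and the acute solution is unique)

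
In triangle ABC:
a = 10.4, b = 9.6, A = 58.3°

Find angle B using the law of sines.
sin(B)/b = sin(A)/a
sin(B) = b·sin(A)/a = 9.6·sin(58.3°)/10.4 = 0.785364
B = arcsin(0.785364) = 51.75°  (b ≤ a, so B ≤ A and the acute solution is unique)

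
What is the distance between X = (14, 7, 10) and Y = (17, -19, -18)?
d = √[(3)² + (-26)² + (-28)²] = √1469 = 38.33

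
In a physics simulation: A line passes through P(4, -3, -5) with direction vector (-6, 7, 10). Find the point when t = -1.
P(-1) = (4 + (-6)(-1), -3 + 7(-1), -5 + 10(-1)) = (10, -10, -15)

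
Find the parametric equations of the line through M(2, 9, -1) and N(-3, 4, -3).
Direction vector d = N - M = (-5, -5, -2)
x = 2 - 5t, y = 9 - 5t, z = -1 - 2t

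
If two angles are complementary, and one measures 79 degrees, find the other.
Complementary angles sum to 90 degrees.
Other angle = 90 - 79
Other angle = 11 degrees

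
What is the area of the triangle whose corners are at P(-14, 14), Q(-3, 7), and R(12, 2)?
Using the coordinate formula: Area = (1/2)|x₁(y₂-y₃) + x₂(y₃-y₁) + x₃(y₁-y₂)|
Area = (1/2)|(-14)(7-2) + (-3)(2-14) + 12(14-7)|
Area = (1/2)|(-14)*5 + (-3)*(-12) + 12*7|
Area = (1/2)|(-70) + 36 + 84|
Area = (1/2)*50 = 25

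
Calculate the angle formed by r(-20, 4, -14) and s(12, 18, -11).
r·s = -14, |r|² = 612, |s|² = 589
cos θ = -14/√360468 ≈ -0.02332
θ ≈ 91.34°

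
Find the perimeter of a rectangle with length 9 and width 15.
Perimeter = 2 * (length + width)
Perimeter = 2 * (9 + 15)
Perimeter = 2 * 24
Perimeter = 48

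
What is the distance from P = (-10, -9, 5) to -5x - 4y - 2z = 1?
d = |(-5)(-10) + (-4)(-9) + (-2)(5) - (1)| / √((-5)² + (-4)² + (-2)²) = 75/√45 = 11.18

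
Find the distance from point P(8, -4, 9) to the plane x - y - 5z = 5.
d = |1(8) + (-1)(-4) + (-5)(9) - (5)| / √(1² + (-1)² + (-5)²) = 38/√27 = 7.313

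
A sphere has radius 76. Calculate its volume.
Volume = (4/3) * pi * r³
Volume = (4/3) * pi * 76³
Volume = (4/3) * pi * 438976
Volume = 1838778.37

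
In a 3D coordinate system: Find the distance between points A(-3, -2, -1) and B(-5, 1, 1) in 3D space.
d = √[(-2)² + (3)² + (2)²] = √17 = 4.123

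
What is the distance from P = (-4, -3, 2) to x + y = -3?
d = |1(-4) + 1(-3) + 0(2) - (-3)| / √(1² + 1² + 0²) = 4/√2 = 2.828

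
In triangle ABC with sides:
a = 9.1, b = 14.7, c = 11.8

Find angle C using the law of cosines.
cos(C) = (a² + b² - c²)/(2ab)
cos(C) = (9.1² + 14.7² - 11.8²)/(2·9.1·14.7) = 159.66/267.54 = 0.596771
C = arccos(0.596771) = 53.36°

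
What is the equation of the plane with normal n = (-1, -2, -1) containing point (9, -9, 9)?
d = n·P = (-1)(9) + (-2)(-9) + (-1)(9) = 0
Plane: -x - 2y - z = 0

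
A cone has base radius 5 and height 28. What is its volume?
Volume = (1/3) * pi * r² * h
Volume = (1/3) * pi * 5² * 28
Volume = (1/3) * pi * 25 * 28
Volume = (1/3) * pi * 700
Volume = 733.04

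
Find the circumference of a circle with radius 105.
Circumference = 2 * pi * r
Circumference = 2 * pi * 105
Circumference = 659.73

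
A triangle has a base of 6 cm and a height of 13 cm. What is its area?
Area = (1/2) * base * height
Area = (1/2) * 6 * 13
Area = 39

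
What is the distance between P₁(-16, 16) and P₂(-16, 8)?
Using the distance formula: d = sqrt((x₂-x₁)² + (y₂-y₁)²)
dx = (-16) - (-16) = 0
dy = 8 - 16 = -8
d = sqrt(0² + (-8)²) = sqrt(0 + 64) = sqrt(64) = 8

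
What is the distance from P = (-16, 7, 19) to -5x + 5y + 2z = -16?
d = |(-5)(-16) + 5(7) + 2(19) - (-16)| / √((-5)² + 5² + 2²) = 169/√54 = 23.0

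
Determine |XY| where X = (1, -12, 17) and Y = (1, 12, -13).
d = √[(0)² + (24)² + (-30)²] = √1476 = 38.42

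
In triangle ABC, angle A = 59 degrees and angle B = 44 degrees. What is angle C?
Sum of angles in a triangle = 180 degrees
Third angle = 180 - 59 - 44
Third angle = 77 degrees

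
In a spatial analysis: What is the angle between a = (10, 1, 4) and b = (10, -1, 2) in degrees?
a·b = 107, |a|² = 117, |b|² = 105
cos θ = 107/√12285 ≈ 0.9654
θ ≈ 15.12°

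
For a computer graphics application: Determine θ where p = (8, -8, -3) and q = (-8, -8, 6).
p·q = -18, |p|² = 137, |q|² = 164
cos θ = -18/√22468 ≈ -0.1201
θ ≈ 96.9°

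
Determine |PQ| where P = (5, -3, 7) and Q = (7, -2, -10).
d = √[(2)² + (1)² + (-17)²] = √294 = 17.15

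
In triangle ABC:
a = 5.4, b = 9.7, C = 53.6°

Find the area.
Using A = ½ab·sin(C):
A = ½·5.4·9.7·sin(53.6°) = ½·52.38·0.804894 = 21.08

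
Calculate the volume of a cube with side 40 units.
Volume = s³
Volume = 40³
Volume = 64000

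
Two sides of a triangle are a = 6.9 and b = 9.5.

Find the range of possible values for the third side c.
By the triangle inequality: |a - b| < c < a + b
|6.9 - 9.5| < c < 6.9 + 9.5
2.6 < c < 16.4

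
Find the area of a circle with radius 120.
Area = pi * r²
Area = pi * 120²
Area = pi * 14400
Area = 45238.93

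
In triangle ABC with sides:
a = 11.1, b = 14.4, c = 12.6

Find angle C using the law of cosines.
cos(C) = (a² + b² - c²)/(2ab)
cos(C) = (11.1² + 14.4² - 12.6²)/(2·11.1·14.4) = 171.81/319.68 = 0.537444
C = arccos(0.537444) = 57.49°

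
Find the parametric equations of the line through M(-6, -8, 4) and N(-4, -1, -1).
Direction vector d = N - M = (2, 7, -5)
x = -6 + 2t, y = -8 + 7t, z = 4 - 5t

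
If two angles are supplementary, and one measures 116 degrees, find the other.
Supplementary angles sum to 180 degrees.
Other angle = 180 - 116
Other angle = 64 degrees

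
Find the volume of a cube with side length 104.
Volume = s³
Volume = 104³
Volume = 1124864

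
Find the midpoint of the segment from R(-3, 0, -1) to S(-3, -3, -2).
Midpoint = ((-3-3)/2, (0-3)/2, (-1-2)/2) = (-3, -1.5, -1.5)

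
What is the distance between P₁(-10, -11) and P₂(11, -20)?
Using the distance formula: d = sqrt((x₂-x₁)² + (y₂-y₁)²)
dx = 11 - (-10) = 21
dy = (-20) - (-11) = -9
d = sqrt(21² + (-9)²) = sqrt(441 + 81) = sqrt(522) = 22.85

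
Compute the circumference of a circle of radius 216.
Circumference = 2 * pi * r
Circumference = 2 * pi * 216
Circumference = 1357.17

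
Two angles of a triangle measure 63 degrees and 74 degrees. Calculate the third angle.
Sum of angles in a triangle = 180 degrees
Third angle = 180 - 63 - 74
Third angle = 43 degrees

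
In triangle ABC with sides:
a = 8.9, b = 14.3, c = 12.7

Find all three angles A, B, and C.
By the law of cosines:
cos(A) = (b² + c² - a²)/(2bc) = 0.788971  →  A = 37.91°
cos(B) = (a² + c² - b²)/(2ac) = 0.159294  →  B = 80.83°
cos(C) = (a² + b² - c²)/(2ab) = 0.480907  →  C = 61.26°
Check: A + B + C = 180.0° ✓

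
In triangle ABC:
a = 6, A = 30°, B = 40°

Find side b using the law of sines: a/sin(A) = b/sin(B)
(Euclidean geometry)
b = a·sin(B)/sin(A) = 6·sin(40°)/sin(30°)
b = 6·0.642788/0.500000 = 7.713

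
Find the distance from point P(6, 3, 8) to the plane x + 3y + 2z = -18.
d = |1(6) + 3(3) + 2(8) - (-18)| / √(1² + 3² + 2²) = 49/√14 = 13.1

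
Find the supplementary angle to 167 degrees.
Supplementary angles sum to 180 degrees.
Other angle = 180 - 167
Other angle = 13 degrees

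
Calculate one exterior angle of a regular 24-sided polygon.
Exterior angle of a regular n-gon = 360/n
Exterior angle = 360/24
Exterior angle = 15 degrees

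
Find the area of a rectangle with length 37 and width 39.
Area = length * width
Area = 37 * 39
Area = 1443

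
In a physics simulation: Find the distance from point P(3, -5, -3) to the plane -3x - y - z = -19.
d = |(-3)(3) + (-1)(-5) + (-1)(-3) - (-19)| / √((-3)² + (-1)² + (-1)²) = 18/√11 = 5.427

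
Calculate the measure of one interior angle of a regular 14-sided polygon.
Interior angle of a regular n-gon = (n-2)*180/n
Interior angle = (14-2)*180/14
Interior angle = 12*180/14
Interior angle = 2160/14
Interior angle = 154.29 degrees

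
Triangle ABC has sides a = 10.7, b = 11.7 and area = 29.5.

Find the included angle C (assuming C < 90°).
Area = ½ab·sin(C)  →  sin(C) = 2·Area/(ab)
sin(C) = 2·29.5/(10.7·11.7) = 0.471284
C = arcsin(0.471284) = 28.12°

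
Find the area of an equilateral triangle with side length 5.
Area = (sqrt(3)/4) * s²
Area = (sqrt(3)/4) * 5²
Area = (sqrt(3)/4) * 25
Area = 10.83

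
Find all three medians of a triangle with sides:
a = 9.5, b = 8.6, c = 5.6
Using m_x = ½√(2y² + 2z² - x²):
m_a = ½√(2·8.6² + 2·5.6² - 9.5²) = ½√120.39 = 5.486
m_b = ½√(2·9.5² + 2·5.6² - 8.6²) = ½√169.26 = 6.505
m_c = ½√(2·9.5² + 2·8.6² - 5.6²) = ½√297.06 = 8.618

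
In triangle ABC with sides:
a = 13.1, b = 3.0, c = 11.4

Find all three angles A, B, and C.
By the law of cosines:
cos(A) = (b² + c² - a²)/(2bc) = -0.477339  →  A = 118.5°
cos(B) = (a² + c² - b²)/(2ac) = 0.979543  →  B = 11.61°
cos(C) = (a² + b² - c²)/(2ab) = 0.644402  →  C = 49.88°
Check: A + B + C = 180.0° ✓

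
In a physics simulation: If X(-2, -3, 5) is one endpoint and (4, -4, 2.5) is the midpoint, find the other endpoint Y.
Y = (2×4 - (-2), 2×(-4) - (-3), 2×2.5 - 5) = (10, -5, 0)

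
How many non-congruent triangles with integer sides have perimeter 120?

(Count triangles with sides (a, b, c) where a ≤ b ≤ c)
With a ≤ b ≤ c and a + b + c = 120, the triangle inequality a + b > c gives c < 120/2, so c ≤ 59.
Iterate a from 1 to ⌊p/3⌋ = 40; for each a, b ranges from a to ⌊(p−a)/2⌋ with c = p − a − b, keeping only c ≥ b.
Triples: (2, 59, 59), (3, 58, 59), (4, 57, 59), …
Count = 300 triangles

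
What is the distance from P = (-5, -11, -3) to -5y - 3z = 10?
d = |0(-5) + (-5)(-11) + (-3)(-3) - (10)| / √(0² + (-5)² + (-3)²) = 54/√34 = 9.261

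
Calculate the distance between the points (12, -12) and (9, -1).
Using the distance formula: d = sqrt((x₂-x₁)² + (y₂-y₁)²)
dx = 9 - 12 = -3
dy = (-1) - (-12) = 11
d = sqrt((-3)² + 11²) = sqrt(9 + 121) = sqrt(130) = 11.40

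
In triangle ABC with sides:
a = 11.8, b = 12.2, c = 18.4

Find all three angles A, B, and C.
By the law of cosines:
cos(A) = (b² + c² - a²)/(2bc) = 0.775481  →  A = 39.15°
cos(B) = (a² + c² - b²)/(2ac) = 0.757553  →  B = 40.75°
cos(C) = (a² + b² - c²)/(2ab) = -0.175326  →  C = 100.1°
Check: A + B + C = 180.0° ✓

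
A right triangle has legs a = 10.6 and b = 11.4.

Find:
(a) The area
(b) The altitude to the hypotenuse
(a) Area = ½ab = ½·10.6·11.4 = 60.42
(b) Hypotenuse c = √(10.6² + 11.4²) = √242.32 = 15.5666
    Area = ½·c·h_c  →  h_c = 2·Area/c = 2·60.42/15.5666 = 7.763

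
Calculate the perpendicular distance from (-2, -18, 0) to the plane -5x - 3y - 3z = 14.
d = |(-5)(-2) + (-3)(-18) + (-3)(0) - (14)| / √((-5)² + (-3)² + (-3)²) = 50/√43 = 7.625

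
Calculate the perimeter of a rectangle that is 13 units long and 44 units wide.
Perimeter = 2 * (length + width)
Perimeter = 2 * (13 + 44)
Perimeter = 2 * 57
Perimeter = 114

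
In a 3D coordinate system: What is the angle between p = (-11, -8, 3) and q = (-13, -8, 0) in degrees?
p·q = 207, |p|² = 194, |q|² = 233
cos θ = 207/√45202 ≈ 0.9736
θ ≈ 13.19°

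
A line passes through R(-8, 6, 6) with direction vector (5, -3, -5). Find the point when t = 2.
P(2) = (-8 + 5(2), 6 + (-3)(2), 6 + (-5)(2)) = (2, 0, -4)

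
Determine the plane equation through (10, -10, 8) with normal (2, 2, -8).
d = n·P = (2)(10) + (2)(-10) + (-8)(8) = -64
Plane: 2x + 2y - 8z = -64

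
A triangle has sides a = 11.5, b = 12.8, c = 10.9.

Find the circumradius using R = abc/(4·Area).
s = (a+b+c)/2 = 17.6
Area = √(s(s-a)(s-b)(s-c)) = √(17.6·6.1·4.8·6.7) = 58.7597
R = abc/(4·Area) = (11.5·12.8·10.9)/(4·58.7597) = 1604.48/235.0388 = 6.826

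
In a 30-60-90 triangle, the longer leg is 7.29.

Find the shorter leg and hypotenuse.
In a 30-60-90 triangle, sides are in ratio 1 : √3 : 2.
Long leg = short leg·√3  →  short leg = 7.29/√3 = 4.209
Hypotenuse = 2·(short leg) = 2·7.29/√3 = 8.418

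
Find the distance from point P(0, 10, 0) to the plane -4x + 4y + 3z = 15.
d = |(-4)(0) + 4(10) + 3(0) - (15)| / √((-4)² + 4² + 3²) = 25/√41 = 3.904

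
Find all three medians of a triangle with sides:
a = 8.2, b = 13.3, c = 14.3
Using m_x = ½√(2y² + 2z² - x²):
m_a = ½√(2·13.3² + 2·14.3² - 8.2²) = ½√695.52 = 13.19
m_b = ½√(2·8.2² + 2·14.3² - 13.3²) = ½√366.57 = 9.573
m_c = ½√(2·8.2² + 2·13.3² - 14.3²) = ½√283.77 = 8.423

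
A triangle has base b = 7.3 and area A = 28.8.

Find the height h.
A = ½bh  →  h = 2A/b
h = 2·28.8/7.3 = 7.89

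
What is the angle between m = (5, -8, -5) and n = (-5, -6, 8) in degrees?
m·n = -17, |m|² = 114, |n|² = 125
cos θ = -17/√14250 ≈ -0.1424
θ ≈ 98.19°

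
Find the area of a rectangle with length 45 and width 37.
Area = length * width
Area = 45 * 37
Area = 1665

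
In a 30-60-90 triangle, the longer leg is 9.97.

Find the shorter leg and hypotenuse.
In a 30-60-90 triangle, sides are in ratio 1 : √3 : 2.
Long leg = short leg·√3  →  short leg = 9.97/√3 = 5.756
Hypotenuse = 2·(short leg) = 2·9.97/√3 = 11.51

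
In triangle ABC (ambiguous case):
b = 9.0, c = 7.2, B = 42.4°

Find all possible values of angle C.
sin(C)/c = sin(B)/b  →  sin(C) = c·sin(B)/b = 7.2·sin(42.4°)/9.0 = 0.539442
C₁ = arcsin(0.539442) = 32.65°,  C₂ = 180° - C₁ = 147.35°
Check C₂: A = 180° - 42.4° - 147.35° = -9.75° ≤ 0, rejected
C = 32.65° (one solution)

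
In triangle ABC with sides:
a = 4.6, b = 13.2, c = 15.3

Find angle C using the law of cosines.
cos(C) = (a² + b² - c²)/(2ab)
cos(C) = (4.6² + 13.2² - 15.3²)/(2·4.6·13.2) = -38.69/121.44 = -0.318594
C = arccos(-0.318594) = 108.6°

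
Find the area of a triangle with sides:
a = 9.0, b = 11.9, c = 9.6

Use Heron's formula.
s = (a+b+c)/2 = (9.0+11.9+9.6)/2 = 15.25
A = √(s(s-a)(s-b)(s-c)) = √(15.25·6.25·3.35·5.65)
A = √1804.03 = 42.47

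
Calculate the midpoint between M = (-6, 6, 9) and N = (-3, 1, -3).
Midpoint = ((-6-3)/2, (6+1)/2, (9-3)/2) = (-4.5, 3.5, 3)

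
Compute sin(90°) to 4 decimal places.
sin(90 degrees) = 1
Decimal approximation: 1.0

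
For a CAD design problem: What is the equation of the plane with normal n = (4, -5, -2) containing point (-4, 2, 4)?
d = n·P = (4)(-4) + (-5)(2) + (-2)(4) = -34
Plane: 4x - 5y - 2z = -34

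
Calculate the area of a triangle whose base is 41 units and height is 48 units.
Area = (1/2) * base * height
Area = (1/2) * 41 * 48
Area = 984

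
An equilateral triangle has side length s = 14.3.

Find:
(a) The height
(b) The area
(a) Height h = s·√3/2 = 14.3·√3/2 = 12.38
(b) Area = (√3/4)·s² = (√3/4)·14.3² = (√3/4)·204.49 = 88.55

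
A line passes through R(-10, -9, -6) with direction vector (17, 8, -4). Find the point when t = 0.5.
P(0.5) = (-10 + 17(0.5), -9 + 8(0.5), -6 + (-4)(0.5)) = (-1.5, -5, -8)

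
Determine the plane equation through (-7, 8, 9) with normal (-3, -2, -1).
d = n·P = (-3)(-7) + (-2)(8) + (-1)(9) = -4
Plane: -3x - 2y - z = -4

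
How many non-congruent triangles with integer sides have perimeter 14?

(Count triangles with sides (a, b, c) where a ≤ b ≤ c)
With a ≤ b ≤ c and a + b + c = 14, the triangle inequality a + b > c gives c < 14/2, so c ≤ 6.
Iterate a from 1 to ⌊p/3⌋ = 4; for each a, b ranges from a to ⌊(p−a)/2⌋ with c = p − a − b, keeping only c ≥ b.
Triples: (2, 6, 6), (3, 5, 6), (4, 4, 6), …
Count = 4 triangles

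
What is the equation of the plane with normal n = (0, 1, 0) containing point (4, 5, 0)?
d = n·P = (0)(4) + (1)(5) + (0)(0) = 5
Plane: y = 5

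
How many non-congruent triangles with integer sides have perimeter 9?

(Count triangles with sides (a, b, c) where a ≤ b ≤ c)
With a ≤ b ≤ c and a + b + c = 9, the triangle inequality a + b > c gives c < 9/2, so c ≤ 4.
Iterate a from 1 to ⌊p/3⌋ = 3; for each a, b ranges from a to ⌊(p−a)/2⌋ with c = p − a − b, keeping only c ≥ b.
Triples: (1, 4, 4), (2, 3, 4), (3, 3, 3)
Count = 3 triangles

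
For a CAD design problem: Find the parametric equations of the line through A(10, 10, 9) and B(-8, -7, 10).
Direction vector d = B - A = (-18, -17, 1)
x = 10 - 18t, y = 10 - 17t, z = 9 + t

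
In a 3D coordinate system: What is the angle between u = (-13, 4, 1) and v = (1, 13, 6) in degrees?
u·v = 45, |u|² = 186, |v|² = 206
cos θ = 45/√38316 ≈ 0.2299
θ ≈ 76.71°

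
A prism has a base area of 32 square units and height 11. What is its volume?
Volume = base area * height
Volume = 32 * 11
Volume = 352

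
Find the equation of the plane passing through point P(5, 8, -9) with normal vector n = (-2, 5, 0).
d = n·P = (-2)(5) + (5)(8) + (0)(-9) = 30
Plane: -2x + 5y = 30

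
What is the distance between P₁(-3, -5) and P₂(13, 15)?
Using the distance formula: d = sqrt((x₂-x₁)² + (y₂-y₁)²)
dx = 13 - (-3) = 16
dy = 15 - (-5) = 20
d = sqrt(16² + 20²) = sqrt(256 + 400) = sqrt(656) = 25.61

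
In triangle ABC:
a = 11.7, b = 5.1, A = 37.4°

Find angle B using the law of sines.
sin(B)/b = sin(A)/a
sin(B) = b·sin(A)/a = 5.1·sin(37.4°)/11.7 = 0.264754
B = arcsin(0.264754) = 15.35°  (b ≤ a, so B ≤ A and the acute solution is unique)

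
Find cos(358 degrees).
cos(358 degrees) = 0.9994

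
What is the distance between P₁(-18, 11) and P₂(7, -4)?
Using the distance formula: d = sqrt((x₂-x₁)² + (y₂-y₁)²)
dx = 7 - (-18) = 25
dy = (-4) - 11 = -15
d = sqrt(25² + (-15)²) = sqrt(625 + 225) = sqrt(850) = 29.15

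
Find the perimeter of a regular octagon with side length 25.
Perimeter = number of sides * side length
Perimeter = 8 * 25
Perimeter = 200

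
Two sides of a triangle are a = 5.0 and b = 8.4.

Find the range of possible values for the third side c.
By the triangle inequality: |a - b| < c < a + b
|5.0 - 8.4| < c < 5.0 + 8.4
3.4 < c < 13.4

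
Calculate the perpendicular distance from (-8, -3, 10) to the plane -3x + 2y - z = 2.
d = |(-3)(-8) + 2(-3) + (-1)(10) - (2)| / √((-3)² + 2² + (-1)²) = 6/√14 = 1.604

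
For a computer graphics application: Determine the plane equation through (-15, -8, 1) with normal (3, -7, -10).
d = n·P = (3)(-15) + (-7)(-8) + (-10)(1) = 1
Plane: 3x - 7y - 10z = 1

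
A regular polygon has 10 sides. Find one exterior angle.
Exterior angle of a regular n-gon = 360/n
Exterior angle = 360/10
Exterior angle = 36 degrees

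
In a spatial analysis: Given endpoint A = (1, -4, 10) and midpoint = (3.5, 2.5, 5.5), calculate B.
B = (2×3.5 - 1, 2×2.5 - (-4), 2×5.5 - 10) = (6, 9, 1)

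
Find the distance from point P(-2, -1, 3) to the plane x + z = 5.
d = |1(-2) + 0(-1) + 1(3) - (5)| / √(1² + 0² + 1²) = 4/√2 = 2.828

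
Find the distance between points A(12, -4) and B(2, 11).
Using the distance formula: d = sqrt((x₂-x₁)² + (y₂-y₁)²)
dx = 2 - 12 = -10
dy = 11 - (-4) = 15
d = sqrt((-10)² + 15²) = sqrt(100 + 225) = sqrt(325) = 18.03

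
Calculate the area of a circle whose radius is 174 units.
Area = pi * r²
Area = pi * 174²
Area = pi * 30276
Area = 95114.86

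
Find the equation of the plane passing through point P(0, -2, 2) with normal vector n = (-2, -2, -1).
d = n·P = (-2)(0) + (-2)(-2) + (-1)(2) = 2
Plane: -2x - 2y - z = 2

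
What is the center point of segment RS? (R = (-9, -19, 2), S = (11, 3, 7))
Midpoint = ((-9+11)/2, (-19+3)/2, (2+7)/2) = (1, -8, 4.5)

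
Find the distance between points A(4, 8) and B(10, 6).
Using the distance formula: d = sqrt((x₂-x₁)² + (y₂-y₁)²)
dx = 10 - 4 = 6
dy = 6 - 8 = -2
d = sqrt(6² + (-2)²) = sqrt(36 + 4) = sqrt(40) = 6.32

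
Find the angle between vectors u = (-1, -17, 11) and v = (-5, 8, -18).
u·v = -329, |u|² = 411, |v|² = 413
cos θ = -329/√169743 ≈ -0.7985
θ ≈ 143.0°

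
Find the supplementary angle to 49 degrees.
Supplementary angles sum to 180 degrees.
Other angle = 180 - 49
Other angle = 131 degrees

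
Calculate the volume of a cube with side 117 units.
Volume = s³
Volume = 117³
Volume = 1601613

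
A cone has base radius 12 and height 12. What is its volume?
Volume = (1/3) * pi * r² * h
Volume = (1/3) * pi * 12² * 12
Volume = (1/3) * pi * 144 * 12
Volume = (1/3) * pi * 1728
Volume = 1809.56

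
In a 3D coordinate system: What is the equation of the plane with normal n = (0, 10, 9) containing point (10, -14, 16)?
d = n·P = (0)(10) + (10)(-14) + (9)(16) = 4
Plane: 10y + 9z = 4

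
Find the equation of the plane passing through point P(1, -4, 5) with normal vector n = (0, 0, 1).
d = n·P = (0)(1) + (0)(-4) + (1)(5) = 5
Plane: z = 5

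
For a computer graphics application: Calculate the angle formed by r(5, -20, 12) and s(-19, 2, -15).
r·s = -315, |r|² = 569, |s|² = 590
cos θ = -315/√335710 ≈ -0.5437
θ ≈ 122.9°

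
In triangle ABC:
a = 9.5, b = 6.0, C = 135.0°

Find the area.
Using A = ½ab·sin(C):
A = ½·9.5·6.0·sin(135.0°) = ½·57·0.707107 = 20.15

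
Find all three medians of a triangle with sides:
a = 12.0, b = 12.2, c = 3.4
Using m_x = ½√(2y² + 2z² - x²):
m_a = ½√(2·12.2² + 2·3.4² - 12.0²) = ½√176.8 = 6.648
m_b = ½√(2·12.0² + 2·3.4² - 12.2²) = ½√162.28 = 6.369
m_c = ½√(2·12.0² + 2·12.2² - 3.4²) = ½√574.12 = 11.98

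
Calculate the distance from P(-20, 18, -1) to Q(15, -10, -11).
d = √[(35)² + (-28)² + (-10)²] = √2109 = 45.92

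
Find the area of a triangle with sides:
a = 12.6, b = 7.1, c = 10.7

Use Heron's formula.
s = (a+b+c)/2 = (12.6+7.1+10.7)/2 = 15.2
A = √(s(s-a)(s-b)(s-c)) = √(15.2·2.6·8.1·4.5)
A = √1440.5 = 37.95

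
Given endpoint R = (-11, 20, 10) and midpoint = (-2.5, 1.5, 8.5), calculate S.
S = (2×(-2.5) - (-11), 2×1.5 - 20, 2×8.5 - 10) = (6, -17, 7)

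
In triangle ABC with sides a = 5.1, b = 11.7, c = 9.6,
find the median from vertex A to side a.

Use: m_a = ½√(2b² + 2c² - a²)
m_a = ½√(2·11.7² + 2·9.6² - 5.1²)
m_a = ½√(273.78 + 184.32 - 26.01) = ½√432.09 = 10.39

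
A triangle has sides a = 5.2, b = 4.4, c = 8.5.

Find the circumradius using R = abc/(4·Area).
s = (a+b+c)/2 = 9.05
Area = √(s(s-a)(s-b)(s-c)) = √(9.05·3.85·4.65·0.55) = 9.43979
R = abc/(4·Area) = (5.2·4.4·8.5)/(4·9.43979) = 194.48/37.75916 = 5.151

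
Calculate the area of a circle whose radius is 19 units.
Area = pi * r²
Area = pi * 19²
Area = pi * 361
Area = 1134.11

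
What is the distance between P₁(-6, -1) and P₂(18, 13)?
Using the distance formula: d = sqrt((x₂-x₁)² + (y₂-y₁)²)
dx = 18 - (-6) = 24
dy = 13 - (-1) = 14
d = sqrt(24² + 14²) = sqrt(576 + 196) = sqrt(772) = 27.78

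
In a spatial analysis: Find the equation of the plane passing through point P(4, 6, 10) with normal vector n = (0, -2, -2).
d = n·P = (0)(4) + (-2)(6) + (-2)(10) = -32
Plane: -2y - 2z = -32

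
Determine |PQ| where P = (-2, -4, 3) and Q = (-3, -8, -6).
d = √[(-1)² + (-4)² + (-9)²] = √98 = 9.899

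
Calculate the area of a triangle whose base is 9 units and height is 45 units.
Area = (1/2) * base * height
Area = (1/2) * 9 * 45
Area = 202.50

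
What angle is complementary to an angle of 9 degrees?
Complementary angles sum to 90 degrees.
Other angle = 90 - 9
Other angle = 81 degrees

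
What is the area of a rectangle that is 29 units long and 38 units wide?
Area = length * width
Area = 29 * 38
Area = 1102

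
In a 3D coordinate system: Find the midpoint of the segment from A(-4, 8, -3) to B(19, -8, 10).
Midpoint = ((-4+19)/2, (8-8)/2, (-3+10)/2) = (7.5, 0, 3.5)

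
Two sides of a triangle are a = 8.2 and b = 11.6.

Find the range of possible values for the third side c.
By the triangle inequality: |a - b| < c < a + b
|8.2 - 11.6| < c < 8.2 + 11.6
3.4 < c < 19.8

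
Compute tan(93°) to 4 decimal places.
tan(93 degrees) = -19.0811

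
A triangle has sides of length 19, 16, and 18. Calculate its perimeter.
Perimeter = sum of all sides
Perimeter = 19 + 16 + 18
Perimeter = 53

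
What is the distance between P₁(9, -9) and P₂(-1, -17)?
Using the distance formula: d = sqrt((x₂-x₁)² + (y₂-y₁)²)
dx = (-1) - 9 = -10
dy = (-17) - (-9) = -8
d = sqrt((-10)² + (-8)²) = sqrt(100 + 64) = sqrt(164) = 12.81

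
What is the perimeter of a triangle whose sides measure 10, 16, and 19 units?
Perimeter = sum of all sides
Perimeter = 10 + 16 + 19
Perimeter = 45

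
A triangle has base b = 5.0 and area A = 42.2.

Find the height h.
A = ½bh  →  h = 2A/b
h = 2·42.2/5.0 = 16.88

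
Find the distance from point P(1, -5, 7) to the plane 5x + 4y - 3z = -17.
d = |5(1) + 4(-5) + (-3)(7) - (-17)| / √(5² + 4² + (-3)²) = 19/√50 = 2.687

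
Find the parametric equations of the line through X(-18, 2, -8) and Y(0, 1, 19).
Direction vector d = Y - X = (18, -1, 27)
x = -18 + 18t, y = 2 - t, z = -8 + 27t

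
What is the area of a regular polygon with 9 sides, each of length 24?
For a regular 9-gon with side length s = 24:
Apothem a = s / (2*tan(pi/9)) = 24 / (2*tan(pi/9)) ≈ 32.9697
Perimeter P = 9 * 24 = 216
Area = (1/2) * P * a = (1/2) * 216 * 32.9697 = 3560.73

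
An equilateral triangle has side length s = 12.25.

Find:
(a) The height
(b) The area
(a) Height h = s·√3/2 = 12.25·√3/2 = 10.61
(b) Area = (√3/4)·s² = (√3/4)·12.25² = (√3/4)·150.062 = 64.98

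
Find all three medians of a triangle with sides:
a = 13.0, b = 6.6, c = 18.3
Using m_x = ½√(2y² + 2z² - x²):
m_a = ½√(2·6.6² + 2·18.3² - 13.0²) = ½√587.9 = 12.12
m_b = ½√(2·13.0² + 2·18.3² - 6.6²) = ½√964.22 = 15.53
m_c = ½√(2·13.0² + 2·6.6² - 18.3²) = ½√90.23 = 4.749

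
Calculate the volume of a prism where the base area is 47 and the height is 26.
Volume = base area * height
Volume = 47 * 26
Volume = 1222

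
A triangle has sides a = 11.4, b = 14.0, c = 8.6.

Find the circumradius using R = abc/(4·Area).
s = (a+b+c)/2 = 17
Area = √(s(s-a)(s-b)(s-c)) = √(17·5.6·3·8.4) = 48.98
R = abc/(4·Area) = (11.4·14.0·8.6)/(4·48.98) = 1372.56/195.92 = 7.006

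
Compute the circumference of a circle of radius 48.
Circumference = 2 * pi * r
Circumference = 2 * pi * 48
Circumference = 301.59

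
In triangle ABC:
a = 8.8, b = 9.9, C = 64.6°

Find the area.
Using A = ½ab·sin(C):
A = ½·8.8·9.9·sin(64.6°) = ½·87.12·0.903335 = 39.35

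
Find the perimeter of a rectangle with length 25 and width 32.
Perimeter = 2 * (length + width)
Perimeter = 2 * (25 + 32)
Perimeter = 2 * 57
Perimeter = 114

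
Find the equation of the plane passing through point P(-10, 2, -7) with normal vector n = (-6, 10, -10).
d = n·P = (-6)(-10) + (10)(2) + (-10)(-7) = 150
Plane: -6x + 10y - 10z = 150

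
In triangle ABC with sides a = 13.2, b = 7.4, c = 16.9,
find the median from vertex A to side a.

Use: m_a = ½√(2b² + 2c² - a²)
m_a = ½√(2·7.4² + 2·16.9² - 13.2²)
m_a = ½√(109.52 + 571.22 - 174.24) = ½√506.5 = 11.25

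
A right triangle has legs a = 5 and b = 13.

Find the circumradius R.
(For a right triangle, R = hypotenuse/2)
Hypotenuse c = √(5² + 13²) = √194 = 13.9284
R = c/2 = 6.964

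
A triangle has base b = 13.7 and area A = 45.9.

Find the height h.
A = ½bh  →  h = 2A/b
h = 2·45.9/13.7 = 6.701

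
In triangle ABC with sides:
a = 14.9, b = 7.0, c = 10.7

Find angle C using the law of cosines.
cos(C) = (a² + b² - c²)/(2ab)
cos(C) = (14.9² + 7.0² - 10.7²)/(2·14.9·7.0) = 156.52/208.6 = 0.750336
C = arccos(0.750336) = 41.38°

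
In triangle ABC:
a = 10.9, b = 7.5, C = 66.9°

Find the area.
Using A = ½ab·sin(C):
A = ½·10.9·7.5·sin(66.9°) = ½·81.75·0.919821 = 37.6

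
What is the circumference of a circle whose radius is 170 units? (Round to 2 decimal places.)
Circumference = 2 * pi * r
Circumference = 2 * pi * 170
Circumference = 1068.14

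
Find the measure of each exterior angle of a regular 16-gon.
Exterior angle of a regular n-gon = 360/n
Exterior angle = 360/16
Exterior angle = 22.50 degrees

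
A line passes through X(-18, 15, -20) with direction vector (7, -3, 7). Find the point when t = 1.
P(1) = (-18 + 7(1), 15 + (-3)(1), -20 + 7(1)) = (-11, 12, -13)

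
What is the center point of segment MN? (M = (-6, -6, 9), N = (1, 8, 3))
Midpoint = ((-6+1)/2, (-6+8)/2, (9+3)/2) = (-2.5, 1, 6)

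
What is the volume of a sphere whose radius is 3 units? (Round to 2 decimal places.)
Volume = (4/3) * pi * r³
Volume = (4/3) * pi * 3³
Volume = (4/3) * pi * 27
Volume = 113.10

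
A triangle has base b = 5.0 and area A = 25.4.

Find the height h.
A = ½bh  →  h = 2A/b
h = 2·25.4/5.0 = 10.16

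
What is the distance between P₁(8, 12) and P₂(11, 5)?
Using the distance formula: d = sqrt((x₂-x₁)² + (y₂-y₁)²)
dx = 11 - 8 = 3
dy = 5 - 12 = -7
d = sqrt(3² + (-7)²) = sqrt(9 + 49) = sqrt(58) = 7.62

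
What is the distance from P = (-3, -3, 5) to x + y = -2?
d = |1(-3) + 1(-3) + 0(5) - (-2)| / √(1² + 1² + 0²) = 4/√2 = 2.828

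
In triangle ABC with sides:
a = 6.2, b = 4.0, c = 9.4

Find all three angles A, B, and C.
By the law of cosines:
cos(A) = (b² + c² - a²)/(2bc) = 0.876596  →  A = 28.77°
cos(B) = (a² + c² - b²)/(2ac) = 0.950583  →  B = 18.09°
cos(C) = (a² + b² - c²)/(2ab) = -0.683871  →  C = 133.1°
Check: A + B + C = 180.0° ✓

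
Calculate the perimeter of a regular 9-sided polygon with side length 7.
Perimeter = number of sides * side length
Perimeter = 9 * 7
Perimeter = 63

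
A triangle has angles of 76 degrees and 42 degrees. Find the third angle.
Sum of angles in a triangle = 180 degrees
Third angle = 180 - 76 - 42
Third angle = 62 degrees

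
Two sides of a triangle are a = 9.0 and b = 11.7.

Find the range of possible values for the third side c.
By the triangle inequality: |a - b| < c < a + b
|9.0 - 11.7| < c < 9.0 + 11.7
2.7 < c < 20.7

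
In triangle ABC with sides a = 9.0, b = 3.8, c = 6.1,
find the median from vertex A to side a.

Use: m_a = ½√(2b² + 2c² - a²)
m_a = ½√(2·3.8² + 2·6.1² - 9.0²)
m_a = ½√(28.88 + 74.42 - 81) = ½√22.3 = 2.361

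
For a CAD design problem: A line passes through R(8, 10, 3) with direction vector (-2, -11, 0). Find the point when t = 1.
P(1) = (8 + (-2)(1), 10 + (-11)(1), 3 + 0(1)) = (6, -1, 3)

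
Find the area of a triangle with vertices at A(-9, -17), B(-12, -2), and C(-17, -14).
Using the coordinate formula: Area = (1/2)|x₁(y₂-y₃) + x₂(y₃-y₁) + x₃(y₁-y₂)|
Area = (1/2)|(-9)((-2)-(-14)) + (-12)((-14)-(-17)) + (-17)((-17)-(-2))|
Area = (1/2)|(-9)*12 + (-12)*3 + (-17)*(-15)|
Area = (1/2)|(-108) + (-36) + 255|
Area = (1/2)*111 = 55.50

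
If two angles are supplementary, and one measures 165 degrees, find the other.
Supplementary angles sum to 180 degrees.
Other angle = 180 - 165
Other angle = 15 degrees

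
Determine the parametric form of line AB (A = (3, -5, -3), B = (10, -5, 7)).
Direction vector d = B - A = (7, 0, 10)
x = 3 + 7t, y = -5, z = -3 + 10t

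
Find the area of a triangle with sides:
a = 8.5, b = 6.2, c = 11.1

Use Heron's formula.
s = (a+b+c)/2 = (8.5+6.2+11.1)/2 = 12.9
A = √(s(s-a)(s-b)(s-c)) = √(12.9·4.4·6.7·1.8)
A = √684.526 = 26.16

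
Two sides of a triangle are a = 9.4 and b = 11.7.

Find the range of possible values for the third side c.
By the triangle inequality: |a - b| < c < a + b
|9.4 - 11.7| < c < 9.4 + 11.7
2.3 < c < 21.1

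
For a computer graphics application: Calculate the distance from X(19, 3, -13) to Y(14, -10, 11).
d = √[(-5)² + (-13)² + (24)²] = √770 = 27.75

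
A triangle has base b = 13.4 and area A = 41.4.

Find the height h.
A = ½bh  →  h = 2A/b
h = 2·41.4/13.4 = 6.179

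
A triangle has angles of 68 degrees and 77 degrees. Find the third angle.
Sum of angles in a triangle = 180 degrees
Third angle = 180 - 68 - 77
Third angle = 35 degrees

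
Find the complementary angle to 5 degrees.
Complementary angles sum to 90 degrees.
Other angle = 90 - 5
Other angle = 85 degrees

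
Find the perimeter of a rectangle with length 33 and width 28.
Perimeter = 2 * (length + width)
Perimeter = 2 * (33 + 28)
Perimeter = 2 * 61
Perimeter = 122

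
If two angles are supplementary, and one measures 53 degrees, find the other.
Supplementary angles sum to 180 degrees.
Other angle = 180 - 53
Other angle = 127 degrees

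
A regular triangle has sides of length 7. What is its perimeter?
Perimeter = number of sides * side length
Perimeter = 3 * 7
Perimeter = 21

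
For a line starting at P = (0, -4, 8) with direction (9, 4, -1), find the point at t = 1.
P(1) = (0 + 9(1), -4 + 4(1), 8 + (-1)(1)) = (9, 0, 7)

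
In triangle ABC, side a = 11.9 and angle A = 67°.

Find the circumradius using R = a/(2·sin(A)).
R = a/(2·sin(A)) = 11.9/(2·sin(67°))
R = 11.9/(2·0.920505) = 11.9/1.841010 = 6.464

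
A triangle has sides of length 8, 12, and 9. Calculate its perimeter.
Perimeter = sum of all sides
Perimeter = 8 + 12 + 9
Perimeter = 29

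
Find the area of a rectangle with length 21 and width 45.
Area = length * width
Area = 21 * 45
Area = 945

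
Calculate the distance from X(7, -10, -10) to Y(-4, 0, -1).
d = √[(-11)² + (10)² + (9)²] = √302 = 17.38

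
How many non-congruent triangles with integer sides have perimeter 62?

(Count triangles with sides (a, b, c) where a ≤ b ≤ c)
With a ≤ b ≤ c and a + b + c = 62, the triangle inequality a + b > c gives c < 62/2, so c ≤ 30.
Iterate a from 1 to ⌊p/3⌋ = 20; for each a, b ranges from a to ⌊(p−a)/2⌋ with c = p − a − b, keeping only c ≥ b.
Triples: (2, 30, 30), (3, 29, 30), (4, 28, 30), …
Count = 80 triangles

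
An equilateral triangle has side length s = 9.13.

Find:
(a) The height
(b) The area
(a) Height h = s·√3/2 = 9.13·√3/2 = 7.907
(b) Area = (√3/4)·s² = (√3/4)·9.13² = (√3/4)·83.3569 = 36.09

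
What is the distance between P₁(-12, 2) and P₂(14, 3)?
Using the distance formula: d = sqrt((x₂-x₁)² + (y₂-y₁)²)
dx = 14 - (-12) = 26
dy = 3 - 2 = 1
d = sqrt(26² + 1²) = sqrt(676 + 1) = sqrt(677) = 26.02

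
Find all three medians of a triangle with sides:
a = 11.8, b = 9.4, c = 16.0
Using m_x = ½√(2y² + 2z² - x²):
m_a = ½√(2·9.4² + 2·16.0² - 11.8²) = ½√549.48 = 11.72
m_b = ½√(2·11.8² + 2·16.0² - 9.4²) = ½√702.12 = 13.25
m_c = ½√(2·11.8² + 2·9.4² - 16.0²) = ½√199.2 = 7.057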